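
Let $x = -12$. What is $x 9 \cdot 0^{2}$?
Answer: $0$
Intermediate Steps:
$x 9 \cdot 0^{2} = \left(-12\right) 9 \cdot 0^{2} = \left(-108\right) 0 = 0$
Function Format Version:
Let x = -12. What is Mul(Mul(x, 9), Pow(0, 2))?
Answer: 0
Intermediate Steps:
Mul(Mul(x, 9), Pow(0, 2)) = Mul(Mul(-12, 9), Pow(0, 2)) = Mul(-108, 0) = 0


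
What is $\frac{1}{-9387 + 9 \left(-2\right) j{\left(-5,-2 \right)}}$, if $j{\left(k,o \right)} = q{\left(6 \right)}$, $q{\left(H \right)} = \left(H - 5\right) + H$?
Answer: $- \frac{1}{9513} \approx -0.00010512$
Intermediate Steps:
$q{\left(H \right)} = -5 + 2 H$ ($q{\left(H \right)} = \left(-5 + H\right) + H = -5 + 2 H$)
$j{\left(k,o \right)} = 7$ ($j{\left(k,o \right)} = -5 + 2 \cdot 6 = -5 + 12 = 7$)
$\frac{1}{-9387 + 9 \left(-2\right) j{\left(-5,-2 \right)}} = \frac{1}{-9387 + 9 \left(-2\right) 7} = \frac{1}{-9387 - 126} = \frac{1}{-9513} = - \frac{1}{9513}$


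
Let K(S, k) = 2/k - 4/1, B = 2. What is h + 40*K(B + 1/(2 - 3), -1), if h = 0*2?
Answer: -240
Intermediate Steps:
h = 0
K(S, k) = -4 + 2/k (K(S, k) = 2/k - 4*1 = 2/k - 4 = -4 + 2/k)
h + 40*K(B + 1/(2 - 3), -1) = 0 + 40*(-4 + 2/(-1)) = 0 + 40*(-4 + 2*(-1)) = 0 + 40*(-4 - 2) = 0 + 40*(-6) = 0 - 240 = -240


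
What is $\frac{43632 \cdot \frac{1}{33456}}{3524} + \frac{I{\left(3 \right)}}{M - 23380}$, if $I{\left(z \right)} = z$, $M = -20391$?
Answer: $\frac{32419155}{107511555788} \approx 0.00030154$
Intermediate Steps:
$\frac{43632 \cdot \frac{1}{33456}}{3524} + \frac{I{\left(3 \right)}}{M - 23380} = \frac{43632 \cdot \frac{1}{33456}}{3524} + \frac{3}{-20391 - 23380} = 43632 \cdot \frac{1}{33456} \cdot \frac{1}{3524} + \frac{3}{-43771} = \frac{909}{697} \cdot \frac{1}{3524} + 3 \left(- \frac{1}{43771}\right) = \frac{909}{2456228} - \frac{3}{43771} = \frac{32419155}{107511555788}$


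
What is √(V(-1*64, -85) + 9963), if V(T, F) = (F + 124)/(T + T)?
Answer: 35*√2082/16 ≈ 99.813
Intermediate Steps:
V(T, F) = (124 + F)/(2*T) (V(T, F) = (124 + F)/((2*T)) = (124 + F)*(1/(2*T)) = (124 + F)/(2*T))
√(V(-1*64, -85) + 9963) = √((124 - 85)/(2*((-1*64))) + 9963) = √((½)*39/(-64) + 9963) = √((½)*(-1/64)*39 + 9963) = √(-39/128 + 9963) = √(1275225/128) = 35*√2082/16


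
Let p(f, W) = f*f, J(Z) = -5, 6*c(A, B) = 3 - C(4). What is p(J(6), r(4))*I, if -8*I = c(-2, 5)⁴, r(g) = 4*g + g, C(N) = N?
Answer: -25/10368 ≈ -0.0024113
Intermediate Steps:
r(g) = 5*g
c(A, B) = -⅙ (c(A, B) = (3 - 1*4)/6 = (3 - 4)/6 = (⅙)*(-1) = -⅙)
p(f, W) = f²
I = -1/10368 (I = -(-⅙)⁴/8 = -⅛*1/1296 = -1/10368 ≈ -9.6451e-5)
p(J(6), r(4))*I = (-5)²*(-1/10368) = 25*(-1/10368) = -25/10368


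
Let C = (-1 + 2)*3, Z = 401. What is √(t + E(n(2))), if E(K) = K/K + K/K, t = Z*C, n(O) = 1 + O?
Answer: √1205 ≈ 34.713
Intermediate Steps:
C = 3 (C = 1*3 = 3)
t = 1203 (t = 401*3 = 1203)
E(K) = 2 (E(K) = 1 + 1 = 2)
√(t + E(n(2))) = √(1203 + 2) = √1205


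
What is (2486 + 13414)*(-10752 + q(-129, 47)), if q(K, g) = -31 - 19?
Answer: -171751800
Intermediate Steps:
q(K, g) = -50
(2486 + 13414)*(-10752 + q(-129, 47)) = (2486 + 13414)*(-10752 - 50) = 15900*(-10802) = -171751800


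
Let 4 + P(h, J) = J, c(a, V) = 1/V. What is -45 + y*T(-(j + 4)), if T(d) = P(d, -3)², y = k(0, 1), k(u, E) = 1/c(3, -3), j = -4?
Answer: -192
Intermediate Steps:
k(u, E) = -3 (k(u, E) = 1/(1/(-3)) = 1/(-⅓) = -3)
P(h, J) = -4 + J
y = -3
T(d) = 49 (T(d) = (-4 - 3)² = (-7)² = 49)
-45 + y*T(-(j + 4)) = -45 - 3*49 = -45 - 147 = -192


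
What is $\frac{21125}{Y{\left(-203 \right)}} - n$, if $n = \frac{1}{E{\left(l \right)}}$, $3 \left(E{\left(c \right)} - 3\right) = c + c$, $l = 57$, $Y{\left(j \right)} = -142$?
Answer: $- \frac{866267}{5822} \approx -148.79$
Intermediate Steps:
$E{\left(c \right)} = 3 + \frac{2 c}{3}$ ($E{\left(c \right)} = 3 + \frac{c + c}{3} = 3 + \frac{2 c}{3}$)
$n = \frac{1}{41}$ ($n = \frac{1}{3 + \frac{2}{3} \cdot 57} = \frac{1}{3 + 38} = \frac{1}{41} \approx 0.02439$)
$\frac{21125}{Y{\left(-203 \right)}} - n = \frac{21125}{-142} - \frac{1}{41} = 21125 \left(- \frac{1}{142}\right) - \frac{1}{41} = - \frac{21125}{142} - \frac{1}{41} = - \frac{866267}{5822}$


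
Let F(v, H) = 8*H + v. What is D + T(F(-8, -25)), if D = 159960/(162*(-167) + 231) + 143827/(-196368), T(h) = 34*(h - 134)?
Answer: -20427341575831/1755726288 ≈ -11635.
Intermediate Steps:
F(v, H) = v + 8*H
T(h) = -4556 + 34*h (T(h) = 34*(-134 + h) = -4556 + 34*h)
D = -11756298967/1755726288 (D = 159960/(-27054 + 231) + 143827*(-1/196368) = 159960/(-26823) - 143827/196368 = 159960*(-1/26823) - 143827/196368 = -53320/8941 - 143827/196368 = -11756298967/1755726288 ≈ -6.6960)
D + T(F(-8, -25)) = -11756298967/1755726288 + (-4556 + 34*(-8 + 8*(-25))) = -11756298967/1755726288 + (-4556 + 34*(-8 - 200)) = -11756298967/1755726288 + (-4556 + 34*(-208)) = -11756298967/1755726288 + (-4556 - 7072) = -11756298967/1755726288 - 11628 = -20427341575831/1755726288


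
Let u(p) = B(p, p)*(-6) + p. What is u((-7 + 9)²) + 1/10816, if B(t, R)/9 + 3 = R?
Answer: -540799/10816 ≈ -50.000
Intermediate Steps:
B(t, R) = -27 + 9*R
u(p) = 162 - 53*p (u(p) = (-27 + 9*p)*(-6) + p = (162 - 54*p) + p = 162 - 53*p)
u((-7 + 9)²) + 1/10816 = (162 - 53*(-7 + 9)²) + 1/10816 = (162 - 53*2²) + 1/10816 = (162 - 53*4) + 1/10816 = (162 - 212) + 1/10816 = -50 + 1/10816 = -540799/10816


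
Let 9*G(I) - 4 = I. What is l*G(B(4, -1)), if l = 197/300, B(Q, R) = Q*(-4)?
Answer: -197/225 ≈ -0.87556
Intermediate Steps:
B(Q, R) = -4*Q
G(I) = 4/9 + I/9
l = 197/300 (l = 197*(1/300) = 197/300 ≈ 0.65667)
l*G(B(4, -1)) = 197*(4/9 + (-4*4)/9)/300 = 197*(4/9 + (⅑)*(-16))/300 = 197*(4/9 - 16/9)/300 = (197/300)*(-4/3) = -197/225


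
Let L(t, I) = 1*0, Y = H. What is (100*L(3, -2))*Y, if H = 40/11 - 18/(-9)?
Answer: 0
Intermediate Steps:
H = 62/11 (H = 40*(1/11) - 18*(-⅑) = 40/11 + 2 = 62/11 ≈ 5.6364)
Y = 62/11 ≈ 5.6364
L(t, I) = 0
(100*L(3, -2))*Y = (100*0)*(62/11) = 0*(62/11) = 0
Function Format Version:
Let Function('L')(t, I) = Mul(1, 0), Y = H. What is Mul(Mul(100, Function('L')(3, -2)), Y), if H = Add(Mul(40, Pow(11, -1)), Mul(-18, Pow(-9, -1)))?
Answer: 0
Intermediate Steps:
H = Rational(62, 11) (H = Add(Mul(40, Rational(1, 11)), Mul(-18, Rational(-1, 9))) = Add(Rational(40, 11), 2) = Rational(62, 11) ≈ 5.6364)
Y = Rational(62, 11) ≈ 5.6364
Function('L')(t, I) = 0
Mul(Mul(100, Function('L')(3, -2)), Y) = Mul(Mul(100, 0), Rational(62, 11)) = Mul(0, Rational(62, 11)) = 0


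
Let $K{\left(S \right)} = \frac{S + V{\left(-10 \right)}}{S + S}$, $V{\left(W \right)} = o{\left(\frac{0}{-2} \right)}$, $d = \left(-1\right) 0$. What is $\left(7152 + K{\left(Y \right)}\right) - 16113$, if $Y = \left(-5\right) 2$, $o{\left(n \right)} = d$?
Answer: $- \frac{17921}{2} \approx -8960.5$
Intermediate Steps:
$d = 0$
$o{\left(n \right)} = 0$
$V{\left(W \right)} = 0$
$Y = -10$
$K{\left(S \right)} = \frac{1}{2}$ ($K{\left(S \right)} = \frac{S + 0}{S + S} = \frac{S}{2 S} = S \frac{1}{2 S} = \frac{1}{2}$)
$\left(7152 + K{\left(Y \right)}\right) - 16113 = \left(7152 + \frac{1}{2}\right) - 16113 = \frac{14305}{2} - 16113 = - \frac{17921}{2}$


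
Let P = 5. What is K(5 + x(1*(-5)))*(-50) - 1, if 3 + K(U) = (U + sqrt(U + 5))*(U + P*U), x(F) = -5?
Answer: 149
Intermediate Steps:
K(U) = -3 + 6*U*(U + sqrt(5 + U)) (K(U) = -3 + (U + sqrt(U + 5))*(U + 5*U) = -3 + (U + sqrt(5 + U))*(6*U) = -3 + 6*U*(U + sqrt(5 + U)))
K(5 + x(1*(-5)))*(-50) - 1 = (-3 + 6*(5 - 5)**2 + 6*(5 - 5)*sqrt(5 + (5 - 5)))*(-50) - 1 = (-3 + 6*0**2 + 6*0*sqrt(5 + 0))*(-50) - 1 = (-3 + 6*0 + 6*0*sqrt(5))*(-50) - 1 = (-3 + 0 + 0)*(-50) - 1 = -3*(-50) - 1 = 150 - 1 = 149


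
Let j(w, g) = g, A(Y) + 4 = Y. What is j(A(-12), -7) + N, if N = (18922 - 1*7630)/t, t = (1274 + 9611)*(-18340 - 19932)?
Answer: -729036583/104147680 ≈ -7.0000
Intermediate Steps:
A(Y) = -4 + Y
t = -416590720 (t = 10885*(-38272) = -416590720)
N = -2823/104147680 (N = (18922 - 1*7630)/(-416590720) = (18922 - 7630)*(-1/416590720) = 11292*(-1/416590720) = -2823/104147680 ≈ -2.7106e-5)
j(A(-12), -7) + N = -7 - 2823/104147680 = -729036583/104147680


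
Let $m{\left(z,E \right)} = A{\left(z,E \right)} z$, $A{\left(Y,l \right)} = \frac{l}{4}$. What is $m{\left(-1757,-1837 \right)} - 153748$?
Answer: $\frac{2612617}{4} \approx 6.5315 \cdot 10^{5}$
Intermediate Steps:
$A{\left(Y,l \right)} = \frac{l}{4}$ ($A{\left(Y,l \right)} = l \frac{1}{4} = \frac{l}{4}$)
$m{\left(z,E \right)} = \frac{E z}{4}$ ($m{\left(z,E \right)} = \frac{E}{4} z = \frac{E z}{4}$)
$m{\left(-1757,-1837 \right)} - 153748 = \frac{1}{4} \left(-1837\right) \left(-1757\right) - 153748 = \frac{3227609}{4} - 153748 = \frac{2612617}{4}$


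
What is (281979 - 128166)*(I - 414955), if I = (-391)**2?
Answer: -40310388162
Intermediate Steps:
I = 152881
(281979 - 128166)*(I - 414955) = (281979 - 128166)*(152881 - 414955) = 153813*(-262074) = -40310388162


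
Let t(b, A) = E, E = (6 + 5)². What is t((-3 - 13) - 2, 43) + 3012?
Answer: 3133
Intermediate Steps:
E = 121 (E = 11² = 121)
t(b, A) = 121
t((-3 - 13) - 2, 43) + 3012 = 121 + 3012 = 3133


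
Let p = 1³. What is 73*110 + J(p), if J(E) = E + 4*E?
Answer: 8035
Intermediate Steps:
p = 1
J(E) = 5*E
73*110 + J(p) = 73*110 + 5*1 = 8030 + 5 = 8035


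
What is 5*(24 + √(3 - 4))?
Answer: 120 + 5*I ≈ 120.0 + 5.0*I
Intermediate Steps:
5*(24 + √(3 - 4)) = 5*(24 + √(-1)) = 5*(24 + I) = 120 + 5*I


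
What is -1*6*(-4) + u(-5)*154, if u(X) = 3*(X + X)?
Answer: -4596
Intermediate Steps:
u(X) = 6*X (u(X) = 3*(2*X) = 6*X)
-1*6*(-4) + u(-5)*154 = -1*6*(-4) + (6*(-5))*154 = -6*(-4) - 30*154 = 24 - 4620 = -4596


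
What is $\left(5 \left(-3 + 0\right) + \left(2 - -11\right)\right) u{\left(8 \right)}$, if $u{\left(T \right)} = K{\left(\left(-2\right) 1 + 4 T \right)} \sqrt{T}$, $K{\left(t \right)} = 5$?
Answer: $- 20 \sqrt{2} \approx -28.284$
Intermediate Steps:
$u{\left(T \right)} = 5 \sqrt{T}$
$\left(5 \left(-3 + 0\right) + \left(2 - -11\right)\right) u{\left(8 \right)} = \left(5 \left(-3 + 0\right) + \left(2 - -11\right)\right) 5 \sqrt{8} = \left(5 \left(-3\right) + \left(2 + 11\right)\right) 5 \cdot 2 \sqrt{2} = \left(-15 + 13\right) 10 \sqrt{2} = - 2 \cdot 10 \sqrt{2} = - 20 \sqrt{2}$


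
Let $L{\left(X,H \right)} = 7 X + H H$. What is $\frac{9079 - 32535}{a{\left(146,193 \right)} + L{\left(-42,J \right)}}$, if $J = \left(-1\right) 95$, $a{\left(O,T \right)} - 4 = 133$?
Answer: $- \frac{5864}{2217} \approx -2.645$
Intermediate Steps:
$a{\left(O,T \right)} = 137$ ($a{\left(O,T \right)} = 4 + 133 = 137$)
$J = -95$
$L{\left(X,H \right)} = H^{2} + 7 X$ ($L{\left(X,H \right)} = 7 X + H^{2} = H^{2} + 7 X$)
$\frac{9079 - 32535}{a{\left(146,193 \right)} + L{\left(-42,J \right)}} = \frac{9079 - 32535}{137 + \left(\left(-95\right)^{2} + 7 \left(-42\right)\right)} = - \frac{23456}{137 + \left(9025 - 294\right)} = - \frac{23456}{137 + 8731} = - \frac{23456}{8868} = \left(-23456\right) \frac{1}{8868} = - \frac{5864}{2217}$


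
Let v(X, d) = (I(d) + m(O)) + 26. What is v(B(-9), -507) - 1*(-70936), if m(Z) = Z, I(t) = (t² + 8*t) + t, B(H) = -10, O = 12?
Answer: 323460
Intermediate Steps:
I(t) = t² + 9*t
v(X, d) = 38 + d*(9 + d) (v(X, d) = (d*(9 + d) + 12) + 26 = (12 + d*(9 + d)) + 26 = 38 + d*(9 + d))
v(B(-9), -507) - 1*(-70936) = (38 - 507*(9 - 507)) - 1*(-70936) = (38 - 507*(-498)) + 70936 = (38 + 252486) + 70936 = 252524 + 70936 = 323460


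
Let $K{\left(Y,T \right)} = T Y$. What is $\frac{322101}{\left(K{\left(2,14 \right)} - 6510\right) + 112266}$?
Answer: $\frac{322101}{105784} \approx 3.0449$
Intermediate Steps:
$\frac{322101}{\left(K{\left(2,14 \right)} - 6510\right) + 112266} = \frac{322101}{\left(14 \cdot 2 - 6510\right) + 112266} = \frac{322101}{\left(28 - 6510\right) + 112266} = \frac{322101}{-6482 + 112266} = \frac{322101}{105784}$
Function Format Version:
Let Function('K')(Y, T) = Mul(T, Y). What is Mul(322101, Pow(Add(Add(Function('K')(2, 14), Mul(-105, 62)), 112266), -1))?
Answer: Rational(322101, 105784) ≈ 3.0449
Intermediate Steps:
Mul(322101, Pow(Add(Add(Function('K')(2, 14), Mul(-105, 62)), 112266), -1)) = Mul(322101, Pow(Add(Add(Mul(14, 2), Mul(-105, 62)), 112266), -1)) = Mul(322101, Pow(Add(Add(28, -6510), 112266), -1)) = Mul(322101, Pow(Add(-6482, 112266), -1)) = Mul(322101, Pow(105784, -1)) = Mul(322101, Rational(1, 105784)) = Rational(322101, 105784)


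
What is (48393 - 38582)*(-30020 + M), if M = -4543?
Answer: -339097593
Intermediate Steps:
(48393 - 38582)*(-30020 + M) = (48393 - 38582)*(-30020 - 4543) = 9811*(-34563) = -339097593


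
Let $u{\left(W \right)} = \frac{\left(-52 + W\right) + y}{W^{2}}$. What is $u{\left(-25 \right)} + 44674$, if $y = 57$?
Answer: $\frac{5584246}{125} \approx 44674.0$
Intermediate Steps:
$u{\left(W \right)} = \frac{5 + W}{W^{2}}$ ($u{\left(W \right)} = \frac{\left(-52 + W\right) + 57}{W^{2}} = \frac{5 + W}{W^{2}}$)
$u{\left(-25 \right)} + 44674 = \frac{5 - 25}{625} + 44674 = \frac{1}{625} \left(-20\right) + 44674 = - \frac{4}{125} + 44674 = \frac{5584246}{125}$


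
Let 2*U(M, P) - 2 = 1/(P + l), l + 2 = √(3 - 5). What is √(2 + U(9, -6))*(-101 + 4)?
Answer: -97*√2*√((47 - 6*I*√2)/(8 - I*√2))/2 ≈ -166.3 + 0.30308*I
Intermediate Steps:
l = -2 + I*√2 (l = -2 + √(3 - 5) = -2 + √(-2) = -2 + I*√2 ≈ -2.0 + 1.4142*I)
U(M, P) = 1 + 1/(2*(-2 + P + I*√2)) (U(M, P) = 1 + 1/(2*(P + (-2 + I*√2))) = 1 + 1/(2*(-2 + P + I*√2)))
√(2 + U(9, -6))*(-101 + 4) = √(2 + (-3/2 - 6 + I*√2)/(-2 - 6 + I*√2))*(-101 + 4) = √(2 + (-15/2 + I*√2)/(-8 + I*√2))*(-97) = -97*√(2 + (-15/2 + I*√2)/(-8 + I*√2))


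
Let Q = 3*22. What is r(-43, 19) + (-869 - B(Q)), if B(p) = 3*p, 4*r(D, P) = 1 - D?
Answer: -1056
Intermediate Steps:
Q = 66
r(D, P) = 1/4 - D/4 (r(D, P) = (1 - D)/4 = 1/4 - D/4)
r(-43, 19) + (-869 - B(Q)) = (1/4 - 1/4*(-43)) + (-869 - 3*66) = (1/4 + 43/4) + (-869 - 1*198) = 11 + (-869 - 198) = 11 - 1067 = -1056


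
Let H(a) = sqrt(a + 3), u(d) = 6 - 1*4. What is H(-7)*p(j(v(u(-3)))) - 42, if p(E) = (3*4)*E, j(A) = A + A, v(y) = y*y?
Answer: -42 + 192*I ≈ -42.0 + 192.0*I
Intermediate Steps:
u(d) = 2 (u(d) = 6 - 4 = 2)
v(y) = y**2
j(A) = 2*A
p(E) = 12*E
H(a) = sqrt(3 + a)
H(-7)*p(j(v(u(-3)))) - 42 = sqrt(3 - 7)*(12*(2*2**2)) - 42 = sqrt(-4)*(12*(2*4)) - 42 = (2*I)*(12*8) - 42 = (2*I)*96 - 42 = 192*I - 42 = -42 + 192*I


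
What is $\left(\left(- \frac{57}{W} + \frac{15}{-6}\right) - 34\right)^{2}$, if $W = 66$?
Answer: $\frac{168921}{121} \approx 1396.0$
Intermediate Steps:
$\left(\left(- \frac{57}{W} + \frac{15}{-6}\right) - 34\right)^{2} = \left(\left(- \frac{57}{66} + \frac{15}{-6}\right) - 34\right)^{2} = \left(\left(\left(-57\right) \frac{1}{66} + 15 \left(- \frac{1}{6}\right)\right) - 34\right)^{2} = \left(\left(- \frac{19}{22} - \frac{5}{2}\right) - 34\right)^{2} = \left(- \frac{37}{11} - 34\right)^{2} = \left(- \frac{411}{11}\right)^{2} = \frac{168921}{121}$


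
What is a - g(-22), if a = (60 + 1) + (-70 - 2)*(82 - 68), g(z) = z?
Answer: -925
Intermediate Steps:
a = -947 (a = 61 - 72*14 = 61 - 1008 = -947)
a - g(-22) = -947 - 1*(-22) = -947 + 22 = -925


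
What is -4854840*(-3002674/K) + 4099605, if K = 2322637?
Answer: 24099396100545/2322637 ≈ 1.0376e+7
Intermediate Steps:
-4854840*(-3002674/K) + 4099605 = -4854840/(2322637/(-3002674)) + 4099605 = -4854840/(2322637*(-1/3002674)) + 4099605 = -4854840/(-2322637/3002674) + 4099605 = -4854840*(-3002674/2322637) + 4099605 = 14577501842160/2322637 + 4099605 = 24099396100545/2322637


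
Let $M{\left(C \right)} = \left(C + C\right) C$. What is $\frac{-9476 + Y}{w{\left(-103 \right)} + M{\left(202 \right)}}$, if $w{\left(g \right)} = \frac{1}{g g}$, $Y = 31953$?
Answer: $\frac{238458493}{865779273} \approx 0.27543$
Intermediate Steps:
$w{\left(g \right)} = \frac{1}{g^{2}}$
$M{\left(C \right)} = 2 C^{2}$ ($M{\left(C \right)} = 2 C C = 2 C^{2}$)
$\frac{-9476 + Y}{w{\left(-103 \right)} + M{\left(202 \right)}} = \frac{-9476 + 31953}{\frac{1}{10609} + 2 \cdot 202^{2}} = \frac{22477}{\frac{1}{10609} + 2 \cdot 40804} = \frac{22477}{\frac{1}{10609} + 81608} = \frac{22477}{\frac{865779273}{10609}} = 22477 \cdot \frac{10609}{865779273} = \frac{238458493}{865779273}$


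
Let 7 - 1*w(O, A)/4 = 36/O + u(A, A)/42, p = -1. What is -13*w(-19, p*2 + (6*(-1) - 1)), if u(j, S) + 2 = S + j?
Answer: -194428/399 ≈ -487.29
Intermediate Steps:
u(j, S) = -2 + S + j (u(j, S) = -2 + (S + j) = -2 + S + j)
w(O, A) = 592/21 - 144/O - 4*A/21 (w(O, A) = 28 - 4*(36/O + (-2 + A + A)/42) = 28 - 4*(36/O + (-2 + 2*A)*(1/42)) = 28 - 4*(36/O + (-1/21 + A/21)) = 28 - 4*(-1/21 + 36/O + A/21) = 28 + (4/21 - 144/O - 4*A/21) = 592/21 - 144/O - 4*A/21)
-13*w(-19, p*2 + (6*(-1) - 1)) = -52*(-756 - 19*(148 - (-1*2 + (6*(-1) - 1))))/(21*(-19)) = -52*(-1)*(-756 - 19*(148 - (-2 + (-6 - 1))))/(21*19) = -52*(-1)*(-756 - 19*(148 - (-2 - 7)))/(21*19) = -52*(-1)*(-756 - 19*(148 - 1*(-9)))/(21*19) = -52*(-1)*(-756 - 19*(148 + 9))/(21*19) = -52*(-1)*(-756 - 19*157)/(21*19) = -52*(-1)*(-756 - 2983)/(21*19) = -52*(-1)*(-3739)/(21*19) = -13*14956/399 = -194428/399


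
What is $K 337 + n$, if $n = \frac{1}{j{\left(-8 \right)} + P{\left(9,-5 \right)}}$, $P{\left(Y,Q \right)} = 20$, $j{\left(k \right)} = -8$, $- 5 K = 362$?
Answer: $- \frac{1463923}{60} \approx -24399.0$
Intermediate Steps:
$K = - \frac{362}{5}$ ($K = \left(- \frac{1}{5}\right) 362 = - \frac{362}{5} \approx -72.4$)
$n = \frac{1}{12}$ ($n = \frac{1}{-8 + 20} = \frac{1}{12} \approx 0.083333$)
$K 337 + n = \left(- \frac{362}{5}\right) 337 + \frac{1}{12} = - \frac{121994}{5} + \frac{1}{12} = - \frac{1463923}{60}$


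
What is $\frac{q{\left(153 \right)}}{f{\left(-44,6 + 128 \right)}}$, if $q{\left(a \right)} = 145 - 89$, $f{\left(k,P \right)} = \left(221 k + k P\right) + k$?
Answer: $- \frac{7}{1958} \approx -0.0035751$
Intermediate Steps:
$f{\left(k,P \right)} = 222 k + P k$ ($f{\left(k,P \right)} = \left(221 k + P k\right) + k = 222 k + P k$)
$q{\left(a \right)} = 56$
$\frac{q{\left(153 \right)}}{f{\left(-44,6 + 128 \right)}} = \frac{56}{\left(-44\right) \left(222 + \left(6 + 128\right)\right)} = \frac{56}{\left(-44\right) \left(222 + 134\right)} = \frac{56}{\left(-44\right) 356} = \frac{56}{-15664} = 56 \left(- \frac{1}{15664}\right) = - \frac{7}{1958}$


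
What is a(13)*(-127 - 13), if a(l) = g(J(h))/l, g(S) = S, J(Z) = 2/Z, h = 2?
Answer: -140/13 ≈ -10.769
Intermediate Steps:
a(l) = 1/l (a(l) = (2/2)/l = (2*(1/2))/l = 1/l)
a(13)*(-127 - 13) = (-127 - 13)/13 = (1/13)*(-140) = -140/13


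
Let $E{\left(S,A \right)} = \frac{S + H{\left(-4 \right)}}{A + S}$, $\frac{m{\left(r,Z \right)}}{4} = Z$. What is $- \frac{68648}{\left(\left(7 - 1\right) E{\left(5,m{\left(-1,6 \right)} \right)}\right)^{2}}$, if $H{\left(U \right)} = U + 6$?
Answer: $- \frac{14433242}{441} \approx -32728.0$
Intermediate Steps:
$H{\left(U \right)} = 6 + U$
$m{\left(r,Z \right)} = 4 Z$
$E{\left(S,A \right)} = \frac{2 + S}{A + S}$ ($E{\left(S,A \right)} = \frac{S + \left(6 - 4\right)}{A + S} = \frac{S + 2}{A + S} = \frac{2 + S}{A + S}$)
$- \frac{68648}{\left(\left(7 - 1\right) E{\left(5,m{\left(-1,6 \right)} \right)}\right)^{2}} = - \frac{68648}{\left(\left(7 - 1\right) \frac{2 + 5}{4 \cdot 6 + 5}\right)^{2}} = - \frac{68648}{\left(6 \frac{1}{24 + 5} \cdot 7\right)^{2}} = - \frac{68648}{\left(6 \cdot \frac{1}{29} \cdot 7\right)^{2}} = - \frac{68648}{\left(6 \cdot \frac{7}{29}\right)^{2}} = - \frac{68648}{\left(\frac{42}{29}\right)^{2}} = - \frac{68648}{\frac{1764}{841}} = \left(-68648\right) \frac{841}{1764} = - \frac{14433242}{441}$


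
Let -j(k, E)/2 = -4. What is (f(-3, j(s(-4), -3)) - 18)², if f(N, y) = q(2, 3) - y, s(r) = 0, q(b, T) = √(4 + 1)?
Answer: (26 - √5)² ≈ 564.72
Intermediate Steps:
q(b, T) = √5
j(k, E) = 8 (j(k, E) = -2*(-4) = 8)
f(N, y) = √5 - y
(f(-3, j(s(-4), -3)) - 18)² = ((√5 - 1*8) - 18)² = ((√5 - 8) - 18)² = ((-8 + √5) - 18)² = (-26 + √5)²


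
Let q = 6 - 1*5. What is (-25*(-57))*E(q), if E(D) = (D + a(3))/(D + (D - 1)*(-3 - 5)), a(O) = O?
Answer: 5700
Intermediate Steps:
q = 1 (q = 6 - 5 = 1)
E(D) = (3 + D)/(8 - 7*D) (E(D) = (D + 3)/(D + (D - 1)*(-3 - 5)) = (3 + D)/(D + (-1 + D)*(-8)) = (3 + D)/(D + (8 - 8*D)) = (3 + D)/(8 - 7*D))
(-25*(-57))*E(q) = (-25*(-57))*((-3 - 1*1)/(-8 + 7*1)) = 1425*((-3 - 1)/(-8 + 7)) = 1425*(-4/(-1)) = 1425*(-1*(-4)) = 1425*4 = 5700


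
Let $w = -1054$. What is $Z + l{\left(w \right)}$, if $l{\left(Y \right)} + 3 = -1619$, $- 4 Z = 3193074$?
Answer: $- \frac{1599781}{2} \approx -7.9989 \cdot 10^{5}$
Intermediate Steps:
$Z = - \frac{1596537}{2}$ ($Z = \left(- \frac{1}{4}\right) 3193074 = - \frac{1596537}{2} \approx -7.9827 \cdot 10^{5}$)
$l{\left(Y \right)} = -1622$ ($l{\left(Y \right)} = -3 - 1619 = -1622$)
$Z + l{\left(w \right)} = - \frac{1596537}{2} - 1622 = - \frac{1599781}{2}$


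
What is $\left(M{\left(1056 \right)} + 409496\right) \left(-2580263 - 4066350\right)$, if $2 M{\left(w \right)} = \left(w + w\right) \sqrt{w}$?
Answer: $-2721761437048 - 28075293312 \sqrt{66} \approx -2.9498 \cdot 10^{12}$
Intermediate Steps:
$M{\left(w \right)} = w^{\frac{3}{2}}$ ($M{\left(w \right)} = \frac{\left(w + w\right) \sqrt{w}}{2} = \frac{2 w \sqrt{w}}{2} = \frac{2 w^{\frac{3}{2}}}{2} = w^{\frac{3}{2}}$)
$\left(M{\left(1056 \right)} + 409496\right) \left(-2580263 - 4066350\right) = \left(1056^{\frac{3}{2}} + 409496\right) \left(-2580263 - 4066350\right) = \left(4224 \sqrt{66} + 409496\right) \left(-6646613\right) = \left(409496 + 4224 \sqrt{66}\right) \left(-6646613\right) = -2721761437048 - 28075293312 \sqrt{66}$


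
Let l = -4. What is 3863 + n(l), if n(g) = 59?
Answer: 3922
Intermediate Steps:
3863 + n(l) = 3863 + 59 = 3922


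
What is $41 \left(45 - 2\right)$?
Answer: $1763$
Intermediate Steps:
$41 \left(45 - 2\right) = 41 \cdot 43 = 1763$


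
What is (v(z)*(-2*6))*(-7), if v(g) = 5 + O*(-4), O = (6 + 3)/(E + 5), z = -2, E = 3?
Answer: 42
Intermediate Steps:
O = 9/8 (O = (6 + 3)/(3 + 5) = 9/8 ≈ 1.1250)
v(g) = ½ (v(g) = 5 + (9/8)*(-4) = 5 - 9/2 = ½)
(v(z)*(-2*6))*(-7) = ((-2*6)/2)*(-7) = ((½)*(-12))*(-7) = -6*(-7) = 42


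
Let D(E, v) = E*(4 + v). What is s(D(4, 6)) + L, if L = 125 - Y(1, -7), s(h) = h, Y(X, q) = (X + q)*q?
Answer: 123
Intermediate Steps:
Y(X, q) = q*(X + q)
L = 83 (L = 125 - (-7)*(1 - 7) = 125 - (-7)*(-6) = 125 - 1*42 = 125 - 42 = 83)
s(D(4, 6)) + L = 4*(4 + 6) + 83 = 4*10 + 83 = 40 + 83 = 123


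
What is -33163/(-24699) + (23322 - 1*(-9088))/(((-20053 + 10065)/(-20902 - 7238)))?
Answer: 5631562248661/61673403 ≈ 91313.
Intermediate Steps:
-33163/(-24699) + (23322 - 1*(-9088))/(((-20053 + 10065)/(-20902 - 7238))) = -33163*(-1/24699) + (23322 + 9088)/((-9988/(-28140))) = 33163/24699 + 32410/((-9988*(-1/28140))) = 33163/24699 + 32410/(2497/7035) = 33163/24699 + 32410*(7035/2497) = 33163/24699 + 228004350/2497 = 5631562248661/61673403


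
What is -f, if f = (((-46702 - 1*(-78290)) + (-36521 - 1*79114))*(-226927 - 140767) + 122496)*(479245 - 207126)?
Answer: -8409483971321566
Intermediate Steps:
f = 8409483971321566 (f = (((-46702 + 78290) + (-36521 - 79114))*(-367694) + 122496)*272119 = ((31588 - 115635)*(-367694) + 122496)*272119 = (-84047*(-367694) + 122496)*272119 = (30903577618 + 122496)*272119 = 30903700114*272119 = 8409483971321566)
-f = -1*8409483971321566 = -8409483971321566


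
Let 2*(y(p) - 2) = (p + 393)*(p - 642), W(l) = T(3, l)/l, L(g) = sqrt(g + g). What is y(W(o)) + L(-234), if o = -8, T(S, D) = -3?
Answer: -16153295/128 + 6*I*sqrt(13) ≈ -1.262e+5 + 21.633*I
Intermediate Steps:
L(g) = sqrt(2)*sqrt(g) (L(g) = sqrt(2*g) = sqrt(2)*sqrt(g))
W(l) = -3/l
y(p) = 2 + (-642 + p)*(393 + p)/2 (y(p) = 2 + ((p + 393)*(p - 642))/2 = 2 + ((393 + p)*(-642 + p))/2 = 2 + ((-642 + p)*(393 + p))/2 = 2 + (-642 + p)*(393 + p)/2)
y(W(o)) + L(-234) = (-126151 + (-3/(-8))**2/2 - (-747)/(2*(-8))) + sqrt(2)*sqrt(-234) = (-126151 + (-3*(-1/8))**2/2 - (-747)*(-1)/(2*8)) + sqrt(2)*(3*I*sqrt(26)) = (-126151 + (3/8)**2/2 - 249/2*3/8) + 6*I*sqrt(13) = (-126151 + (1/2)*(9/64) - 747/16) + 6*I*sqrt(13) = (-126151 + 9/128 - 747/16) + 6*I*sqrt(13) = -16153295/128 + 6*I*sqrt(13)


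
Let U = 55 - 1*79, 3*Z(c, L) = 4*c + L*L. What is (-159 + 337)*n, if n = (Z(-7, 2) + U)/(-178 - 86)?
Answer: 712/33 ≈ 21.576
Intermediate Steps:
Z(c, L) = L**2/3 + 4*c/3 (Z(c, L) = (4*c + L*L)/3 = (4*c + L**2)/3 = (L**2 + 4*c)/3 = L**2/3 + 4*c/3)
U = -24 (U = 55 - 79 = -24)
n = 4/33 (n = (((1/3)*2**2 + (4/3)*(-7)) - 24)/(-178 - 86) = (((1/3)*4 - 28/3) - 24)/(-264) = ((4/3 - 28/3) - 24)*(-1/264) = (-8 - 24)*(-1/264) = -32*(-1/264) = 4/33 ≈ 0.12121)
(-159 + 337)*n = (-159 + 337)*(4/33) = 178*(4/33) = 712/33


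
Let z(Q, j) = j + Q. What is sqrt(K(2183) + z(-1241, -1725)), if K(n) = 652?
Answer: I*sqrt(2314) ≈ 48.104*I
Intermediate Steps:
z(Q, j) = Q + j
sqrt(K(2183) + z(-1241, -1725)) = sqrt(652 + (-1241 - 1725)) = sqrt(652 - 2966) = sqrt(-2314) = I*sqrt(2314)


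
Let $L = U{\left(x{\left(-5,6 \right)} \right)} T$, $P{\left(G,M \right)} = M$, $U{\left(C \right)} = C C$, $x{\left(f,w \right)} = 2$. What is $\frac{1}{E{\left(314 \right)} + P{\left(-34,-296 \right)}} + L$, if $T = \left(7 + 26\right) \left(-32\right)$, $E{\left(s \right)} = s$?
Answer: $- \frac{76031}{18} \approx -4223.9$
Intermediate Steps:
$U{\left(C \right)} = C^{2}$
$T = -1056$ ($T = 33 \left(-32\right) = -1056$)
$L = -4224$ ($L = 2^{2} \left(-1056\right) = 4 \left(-1056\right) = -4224$)
$\frac{1}{E{\left(314 \right)} + P{\left(-34,-296 \right)}} + L = \frac{1}{314 - 296} - 4224 = \frac{1}{18} - 4224 = - \frac{76031}{18}$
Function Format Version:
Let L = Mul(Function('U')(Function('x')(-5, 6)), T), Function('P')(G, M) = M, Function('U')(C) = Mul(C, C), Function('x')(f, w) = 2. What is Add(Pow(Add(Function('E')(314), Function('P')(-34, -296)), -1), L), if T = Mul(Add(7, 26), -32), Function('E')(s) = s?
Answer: Rational(-76031, 18) ≈ -4223.9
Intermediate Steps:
Function('U')(C) = Pow(C, 2)
T = -1056 (T = Mul(33, -32) = -1056)
L = -4224 (L = Mul(Pow(2, 2), -1056) = Mul(4, -1056) = -4224)
Add(Pow(Add(Function('E')(314), Function('P')(-34, -296)), -1), L) = Add(Pow(Add(314, -296), -1), -4224) = Add(Pow(18, -1), -4224) = Add(Rational(1, 18), -4224) = Rational(-76031, 18)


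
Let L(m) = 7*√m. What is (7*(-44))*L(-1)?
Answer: -2156*I ≈ -2156.0*I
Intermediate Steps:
(7*(-44))*L(-1) = (7*(-44))*(7*√(-1)) = -2156*I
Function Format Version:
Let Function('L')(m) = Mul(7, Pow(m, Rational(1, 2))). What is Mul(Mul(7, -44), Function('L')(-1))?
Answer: Mul(-2156, I) ≈ Mul(-2156.0, I)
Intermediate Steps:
Mul(Mul(7, -44), Function('L')(-1)) = Mul(Mul(7, -44), Mul(7, Pow(-1, Rational(1, 2)))) = Mul(-308, Mul(7, I)) = Mul(-2156, I)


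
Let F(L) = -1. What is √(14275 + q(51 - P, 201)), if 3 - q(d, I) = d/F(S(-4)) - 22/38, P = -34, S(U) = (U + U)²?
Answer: 2*√1296313/19 ≈ 119.85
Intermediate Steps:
S(U) = 4*U² (S(U) = (2*U)² = 4*U²)
q(d, I) = 68/19 + d (q(d, I) = 3 - (d/(-1) - 22/38) = 3 - (d*(-1) - 22*1/38) = 3 - (-d - 11/19) = 3 - (-11/19 - d) = 3 + (11/19 + d) = 68/19 + d)
√(14275 + q(51 - P, 201)) = √(14275 + (68/19 + (51 - 1*(-34)))) = √(14275 + (68/19 + (51 + 34))) = √(14275 + (68/19 + 85)) = √(14275 + 1683/19) = √(272908/19) = 2*√1296313/19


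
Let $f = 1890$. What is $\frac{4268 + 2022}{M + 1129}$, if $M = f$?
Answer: $\frac{6290}{3019} \approx 2.0835$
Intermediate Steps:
$M = 1890$
$\frac{4268 + 2022}{M + 1129} = \frac{4268 + 2022}{1890 + 1129} = \frac{6290}{3019}$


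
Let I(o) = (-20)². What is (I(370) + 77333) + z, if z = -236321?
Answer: -158588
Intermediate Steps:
I(o) = 400
(I(370) + 77333) + z = (400 + 77333) - 236321 = 77733 - 236321 = -158588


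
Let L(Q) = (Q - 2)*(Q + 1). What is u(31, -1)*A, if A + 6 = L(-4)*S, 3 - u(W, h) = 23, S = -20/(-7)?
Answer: -6360/7 ≈ -908.57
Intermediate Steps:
L(Q) = (1 + Q)*(-2 + Q) (L(Q) = (-2 + Q)*(1 + Q) = (1 + Q)*(-2 + Q))
S = 20/7 (S = -20*(-⅐) = 20/7 ≈ 2.8571)
u(W, h) = -20 (u(W, h) = 3 - 1*23 = 3 - 23 = -20)
A = 318/7 (A = -6 + (-2 + (-4)² - 1*(-4))*(20/7) = -6 + (-2 + 16 + 4)*(20/7) = -6 + 18*(20/7) = -6 + 360/7 = 318/7 ≈ 45.429)
u(31, -1)*A = -20*318/7 = -6360/7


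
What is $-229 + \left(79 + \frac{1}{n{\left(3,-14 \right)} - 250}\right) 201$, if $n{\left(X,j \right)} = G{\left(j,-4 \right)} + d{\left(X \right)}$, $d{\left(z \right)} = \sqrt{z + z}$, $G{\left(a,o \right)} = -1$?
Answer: $\frac{985821299}{62995} - \frac{201 \sqrt{6}}{62995} \approx 15649.0$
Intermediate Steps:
$d{\left(z \right)} = \sqrt{2} \sqrt{z}$ ($d{\left(z \right)} = \sqrt{2 z} = \sqrt{2} \sqrt{z}$)
$n{\left(X,j \right)} = -1 + \sqrt{2} \sqrt{X}$
$-229 + \left(79 + \frac{1}{n{\left(3,-14 \right)} - 250}\right) 201 = -229 + \left(79 + \frac{1}{\left(-1 + \sqrt{2} \sqrt{3}\right) - 250}\right) 201 = -229 + \left(79 + \frac{1}{\left(-1 + \sqrt{6}\right) - 250}\right) 201 = -229 + \left(79 + \frac{1}{-251 + \sqrt{6}}\right) 201 = -229 + \left(15879 + \frac{201}{-251 + \sqrt{6}}\right) = 15650 + \frac{201}{-251 + \sqrt{6}}$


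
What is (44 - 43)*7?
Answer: 7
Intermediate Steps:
(44 - 43)*7 = 1*7 = 7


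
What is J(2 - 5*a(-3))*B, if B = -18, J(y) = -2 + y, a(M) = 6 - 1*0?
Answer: 540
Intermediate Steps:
a(M) = 6 (a(M) = 6 + 0 = 6)
J(2 - 5*a(-3))*B = (-2 + (2 - 5*6))*(-18) = (-2 + (2 - 30))*(-18) = (-2 - 28)*(-18) = -30*(-18) = 540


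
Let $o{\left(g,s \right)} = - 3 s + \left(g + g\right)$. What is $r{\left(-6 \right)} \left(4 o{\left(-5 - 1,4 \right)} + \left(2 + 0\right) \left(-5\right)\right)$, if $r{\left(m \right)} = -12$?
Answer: $1272$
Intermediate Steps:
$o{\left(g,s \right)} = - 3 s + 2 g$
$r{\left(-6 \right)} \left(4 o{\left(-5 - 1,4 \right)} + \left(2 + 0\right) \left(-5\right)\right) = - 12 \left(4 \left(\left(-3\right) 4 + 2 \left(-5 - 1\right)\right) + \left(2 + 0\right) \left(-5\right)\right) = - 12 \left(4 \left(-12 + 2 \left(-6\right)\right) + 2 \left(-5\right)\right) = - 12 \left(4 \left(-12 - 12\right) - 10\right) = - 12 \left(4 \left(-24\right) - 10\right) = - 12 \left(-96 - 10\right) = \left(-12\right) \left(-106\right) = 1272$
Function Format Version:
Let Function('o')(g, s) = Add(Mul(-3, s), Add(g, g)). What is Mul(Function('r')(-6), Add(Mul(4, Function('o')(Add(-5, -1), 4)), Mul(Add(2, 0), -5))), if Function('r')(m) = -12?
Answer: 1272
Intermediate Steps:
Function('o')(g, s) = Add(Mul(-3, s), Mul(2, g))
Mul(Function('r')(-6), Add(Mul(4, Function('o')(Add(-5, -1), 4)), Mul(Add(2, 0), -5))) = Mul(-12, Add(Mul(4, Add(Mul(-3, 4), Mul(2, Add(-5, -1)))), Mul(Add(2, 0), -5))) = Mul(-12, Add(Mul(4, Add(-12, Mul(2, -6))), Mul(2, -5))) = Mul(-12, Add(Mul(4, Add(-12, -12)), -10)) = Mul(-12, Add(Mul(4, -24), -10)) = Mul(-12, Add(-96, -10)) = Mul(-12, -106) = 1272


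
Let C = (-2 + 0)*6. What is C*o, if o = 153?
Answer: -1836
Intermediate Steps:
C = -12 (C = -2*6 = -12)
C*o = -12*153 = -1836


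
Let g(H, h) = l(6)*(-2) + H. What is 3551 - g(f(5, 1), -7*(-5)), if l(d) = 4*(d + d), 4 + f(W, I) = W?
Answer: 3646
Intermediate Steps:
f(W, I) = -4 + W
l(d) = 8*d (l(d) = 4*(2*d) = 8*d)
g(H, h) = -96 + H (g(H, h) = (8*6)*(-2) + H = 48*(-2) + H = -96 + H)
3551 - g(f(5, 1), -7*(-5)) = 3551 - (-96 + (-4 + 5)) = 3551 - (-96 + 1) = 3551 - 1*(-95) = 3551 + 95 = 3646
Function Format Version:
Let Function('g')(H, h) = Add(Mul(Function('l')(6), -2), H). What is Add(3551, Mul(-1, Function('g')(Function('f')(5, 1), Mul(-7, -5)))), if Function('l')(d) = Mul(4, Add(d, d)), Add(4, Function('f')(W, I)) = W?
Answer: 3646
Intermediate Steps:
Function('f')(W, I) = Add(-4, W)
Function('l')(d) = Mul(8, d) (Function('l')(d) = Mul(4, Mul(2, d)) = Mul(8, d))
Function('g')(H, h) = Add(-96, H) (Function('g')(H, h) = Add(Mul(Mul(8, 6), -2), H) = Add(Mul(48, -2), H) = Add(-96, H))
Add(3551, Mul(-1, Function('g')(Function('f')(5, 1), Mul(-7, -5)))) = Add(3551, Mul(-1, Add(-96, Add(-4, 5)))) = Add(3551, Mul(-1, Add(-96, 1))) = Add(3551, Mul(-1, -95)) = Add(3551, 95) = 3646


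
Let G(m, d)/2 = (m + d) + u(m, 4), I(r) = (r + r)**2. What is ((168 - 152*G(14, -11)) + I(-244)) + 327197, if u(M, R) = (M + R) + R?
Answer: 557909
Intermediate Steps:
u(M, R) = M + 2*R
I(r) = 4*r**2 (I(r) = (2*r)**2 = 4*r**2)
G(m, d) = 16 + 2*d + 4*m (G(m, d) = 2*((m + d) + (m + 2*4)) = 2*((d + m) + (m + 8)) = 2*((d + m) + (8 + m)) = 2*(8 + d + 2*m) = 16 + 2*d + 4*m)
((168 - 152*G(14, -11)) + I(-244)) + 327197 = ((168 - 152*(16 + 2*(-11) + 4*14)) + 4*(-244)**2) + 327197 = ((168 - 152*(16 - 22 + 56)) + 4*59536) + 327197 = ((168 - 152*50) + 238144) + 327197 = ((168 - 7600) + 238144) + 327197 = (-7432 + 238144) + 327197 = 230712 + 327197 = 557909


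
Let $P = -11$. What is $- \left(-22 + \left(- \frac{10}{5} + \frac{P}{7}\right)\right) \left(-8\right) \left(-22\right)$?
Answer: $\frac{31504}{7} \approx 4500.6$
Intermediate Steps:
$- \left(-22 + \left(- \frac{10}{5} + \frac{P}{7}\right)\right) \left(-8\right) \left(-22\right) = - \left(-22 - \left(2 + \frac{11}{7}\right)\right) \left(-8\right) \left(-22\right) = - \left(-22 - \frac{25}{7}\right) \left(-8\right) \left(-22\right) = - \left(- \frac{179}{7}\right) \left(-8\right) \left(-22\right) = - \frac{1432 \left(-22\right)}{7} = \left(-1\right) \left(- \frac{31504}{7}\right) = \frac{31504}{7}$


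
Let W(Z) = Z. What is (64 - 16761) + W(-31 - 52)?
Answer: -16780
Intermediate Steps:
(64 - 16761) + W(-31 - 52) = (64 - 16761) + (-31 - 52) = -16697 - 83 = -16780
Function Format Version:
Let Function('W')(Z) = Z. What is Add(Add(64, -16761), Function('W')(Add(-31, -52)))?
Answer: -16780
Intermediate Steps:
Add(Add(64, -16761), Function('W')(Add(-31, -52))) = Add(Add(64, -16761), Add(-31, -52)) = Add(-16697, -83) = -16780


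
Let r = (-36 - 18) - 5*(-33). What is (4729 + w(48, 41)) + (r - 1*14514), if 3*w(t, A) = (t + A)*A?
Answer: -25373/3 ≈ -8457.7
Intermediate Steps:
r = 111 (r = -54 + 165 = 111)
w(t, A) = A*(A + t)/3 (w(t, A) = ((t + A)*A)/3 = ((A + t)*A)/3 = (A*(A + t))/3 = A*(A + t)/3)
(4729 + w(48, 41)) + (r - 1*14514) = (4729 + (⅓)*41*(41 + 48)) + (111 - 1*14514) = (4729 + (⅓)*41*89) + (111 - 14514) = (4729 + 3649/3) - 14403 = 17836/3 - 14403 = -25373/3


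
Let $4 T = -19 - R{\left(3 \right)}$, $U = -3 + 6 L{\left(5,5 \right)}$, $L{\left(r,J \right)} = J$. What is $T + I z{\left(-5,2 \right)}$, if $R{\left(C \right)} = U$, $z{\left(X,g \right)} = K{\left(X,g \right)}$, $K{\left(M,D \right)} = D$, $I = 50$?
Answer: $\frac{177}{2} \approx 88.5$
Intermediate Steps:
$z{\left(X,g \right)} = g$
$U = 27$ ($U = -3 + 6 \cdot 5 = -3 + 30 = 27$)
$R{\left(C \right)} = 27$
$T = - \frac{23}{2}$ ($T = \frac{-19 - 27}{4} = \frac{1}{4} \left(-46\right) = - \frac{23}{2} \approx -11.5$)
$T + I z{\left(-5,2 \right)} = - \frac{23}{2} + 50 \cdot 2 = - \frac{23}{2} + 100 = \frac{177}{2}$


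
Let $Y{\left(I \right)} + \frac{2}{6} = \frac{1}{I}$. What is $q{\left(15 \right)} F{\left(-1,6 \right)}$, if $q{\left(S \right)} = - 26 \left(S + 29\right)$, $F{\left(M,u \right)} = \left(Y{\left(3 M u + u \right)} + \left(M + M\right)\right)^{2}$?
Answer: $- \frac{120263}{18} \approx -6681.3$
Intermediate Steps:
$Y{\left(I \right)} = - \frac{1}{3} + \frac{1}{I}$
$F{\left(M,u \right)} = \left(2 M + \frac{3 - u - 3 M u}{3 \left(u + 3 M u\right)}\right)^{2}$ ($F{\left(M,u \right)} = \left(\frac{3 - \left(3 M u + u\right)}{3 \left(3 M u + u\right)} + \left(M + M\right)\right)^{2} = \left(\frac{3 - \left(3 M u + u\right)}{3 \left(3 M u + u\right)} + 2 M\right)^{2} = \left(\frac{3 - \left(u + 3 M u\right)}{3 \left(u + 3 M u\right)} + 2 M\right)^{2} = \left(\frac{3 - u - 3 M u}{3 \left(u + 3 M u\right)} + 2 M\right)^{2} = \left(2 M + \frac{3 - u - 3 M u}{3 \left(u + 3 M u\right)}\right)^{2}$)
$q{\left(S \right)} = -754 - 26 S$ ($q{\left(S \right)} = - 26 \left(29 + S\right) = -754 - 26 S$)
$q{\left(15 \right)} F{\left(-1,6 \right)} = \left(-754 - 390\right) \frac{\left(3 - 6 + 3 \left(-1\right) 6 + 18 \cdot 6 \left(-1\right)^{2}\right)^{2}}{9 \cdot 36 \left(1 + 3 \left(-1\right)\right)^{2}} = \left(-754 - 390\right) \frac{1}{9} \cdot \frac{1}{36} \frac{1}{\left(1 - 3\right)^{2}} \left(3 - 6 - 18 + 18 \cdot 6 \cdot 1\right)^{2} = - 1144 \cdot \frac{1}{9} \cdot \frac{1}{36} \cdot \frac{1}{4} \left(3 - 6 - 18 + 108\right)^{2} = - 1144 \cdot \frac{1}{9} \cdot \frac{1}{36} \cdot \frac{1}{4} \cdot 87^{2} = - 1144 \cdot \frac{1}{9} \cdot \frac{1}{36} \cdot \frac{1}{4} \cdot 7569 = \left(-1144\right) \frac{841}{144} = - \frac{120263}{18}$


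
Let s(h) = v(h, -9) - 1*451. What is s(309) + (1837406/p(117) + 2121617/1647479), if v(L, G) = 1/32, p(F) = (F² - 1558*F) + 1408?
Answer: -4060395986204413/8814091728992 ≈ -460.67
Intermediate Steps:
p(F) = 1408 + F² - 1558*F
v(L, G) = 1/32
s(h) = -14431/32 (s(h) = 1/32 - 1*451 = 1/32 - 451 = -14431/32)
s(309) + (1837406/p(117) + 2121617/1647479) = -14431/32 + (1837406/(1408 + 117² - 1558*117) + 2121617/1647479) = -14431/32 + (1837406/(1408 + 13689 - 182286) + 2121617*(1/1647479)) = -14431/32 + (1837406/(-167189) + 2121617/1647479) = -14431/32 + (1837406*(-1/167189) + 2121617/1647479) = -14431/32 + (-1837406/167189 + 2121617/1647479) = -14431/32 - 2672376774861/275440366531 = -4060395986204413/8814091728992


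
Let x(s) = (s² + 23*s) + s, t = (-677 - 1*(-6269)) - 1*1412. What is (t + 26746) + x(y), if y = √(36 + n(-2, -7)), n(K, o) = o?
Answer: 30955 + 24*√29 ≈ 31084.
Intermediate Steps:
t = 4180 (t = (-677 + 6269) - 1412 = 5592 - 1412 = 4180)
y = √29 (y = √(36 - 7) = √29 ≈ 5.3852)
x(s) = s² + 24*s
(t + 26746) + x(y) = (4180 + 26746) + √29*(24 + √29) = 30926 + √29*(24 + √29)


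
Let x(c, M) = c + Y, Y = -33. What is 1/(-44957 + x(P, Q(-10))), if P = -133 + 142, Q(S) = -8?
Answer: -1/44981 ≈ -2.2232e-5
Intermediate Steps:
P = 9
x(c, M) = -33 + c (x(c, M) = c - 33 = -33 + c)
1/(-44957 + x(P, Q(-10))) = 1/(-44957 + (-33 + 9)) = 1/(-44957 - 24) = 1/(-44981) = -1/44981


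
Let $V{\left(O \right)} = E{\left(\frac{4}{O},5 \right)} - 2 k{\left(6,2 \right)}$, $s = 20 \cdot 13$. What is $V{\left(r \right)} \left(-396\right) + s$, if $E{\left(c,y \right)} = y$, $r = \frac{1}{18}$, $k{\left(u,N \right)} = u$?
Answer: $3032$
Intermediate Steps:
$s = 260$
$r = \frac{1}{18} \approx 0.055556$
$V{\left(O \right)} = -7$ ($V{\left(O \right)} = 5 - 12 = -7$)
$V{\left(r \right)} \left(-396\right) + s = \left(-7\right) \left(-396\right) + 260 = 2772 + 260 = 3032$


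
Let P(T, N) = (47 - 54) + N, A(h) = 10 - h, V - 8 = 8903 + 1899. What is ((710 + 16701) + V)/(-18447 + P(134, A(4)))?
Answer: -28221/18448 ≈ -1.5298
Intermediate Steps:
V = 10810 (V = 8 + (8903 + 1899) = 8 + 10802 = 10810)
P(T, N) = -7 + N
((710 + 16701) + V)/(-18447 + P(134, A(4))) = ((710 + 16701) + 10810)/(-18447 + (-7 + (10 - 1*4))) = (17411 + 10810)/(-18447 + (-7 + (10 - 4))) = 28221/(-18447 + (-7 + 6)) = 28221/(-18447 - 1) = 28221/(-18448) = 28221*(-1/18448) = -28221/18448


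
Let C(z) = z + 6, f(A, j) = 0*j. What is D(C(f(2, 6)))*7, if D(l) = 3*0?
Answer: 0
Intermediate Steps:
f(A, j) = 0
C(z) = 6 + z
D(l) = 0
D(C(f(2, 6)))*7 = 0*7 = 0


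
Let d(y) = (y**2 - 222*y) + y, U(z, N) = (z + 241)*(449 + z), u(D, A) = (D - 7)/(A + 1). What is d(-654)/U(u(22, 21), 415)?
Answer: 276969000/52601081 ≈ 5.2655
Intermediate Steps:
u(D, A) = (-7 + D)/(1 + A)
U(z, N) = (241 + z)*(449 + z)
d(y) = y**2 - 221*y
d(-654)/U(u(22, 21), 415) = (-654*(-221 - 654))/(108209 + ((-7 + 22)/(1 + 21))**2 + 690*((-7 + 22)/(1 + 21))) = (-654*(-875))/(108209 + (15/22)**2 + 690*(15/22)) = 572250/(108209 + ((1/22)*15)**2 + 690*((1/22)*15)) = 572250/(108209 + (15/22)**2 + 690*(15/22)) = 572250/(108209 + 225/484 + 5175/11) = 572250/(52601081/484) = 572250*(484/52601081) = 276969000/52601081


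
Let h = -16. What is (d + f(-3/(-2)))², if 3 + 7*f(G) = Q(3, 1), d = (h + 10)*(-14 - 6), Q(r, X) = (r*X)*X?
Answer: 14400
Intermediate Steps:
Q(r, X) = r*X² (Q(r, X) = (X*r)*X = r*X²)
d = 120 (d = (-16 + 10)*(-14 - 6) = -6*(-20) = 120)
f(G) = 0 (f(G) = -3/7 + (3*1²)/7 = -3/7 + (3*1)/7 = -3/7 + (⅐)*3 = -3/7 + 3/7 = 0)
(d + f(-3/(-2)))² = (120 + 0)² = 120² = 14400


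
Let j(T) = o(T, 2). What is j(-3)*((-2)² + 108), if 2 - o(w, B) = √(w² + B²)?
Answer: 224 - 112*√13 ≈ -179.82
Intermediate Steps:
o(w, B) = 2 - √(B² + w²) (o(w, B) = 2 - √(w² + B²) = 2 - √(B² + w²))
j(T) = 2 - √(4 + T²) (j(T) = 2 - √(2² + T²) = 2 - √(4 + T²))
j(-3)*((-2)² + 108) = (2 - √(4 + (-3)²))*((-2)² + 108) = (2 - √(4 + 9))*(4 + 108) = (2 - √13)*112 = 224 - 112*√13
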